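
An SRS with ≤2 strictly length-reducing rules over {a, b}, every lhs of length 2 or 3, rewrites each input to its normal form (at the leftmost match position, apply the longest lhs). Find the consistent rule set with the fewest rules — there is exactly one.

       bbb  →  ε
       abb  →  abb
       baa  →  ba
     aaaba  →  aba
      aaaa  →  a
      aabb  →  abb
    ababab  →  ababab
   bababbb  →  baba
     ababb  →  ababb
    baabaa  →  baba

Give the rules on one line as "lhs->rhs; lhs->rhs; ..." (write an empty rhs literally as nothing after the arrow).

aa->a; bbb->

  | bbb => ε
  | abb
  | baa => ba
  | aaaba => aaba => aba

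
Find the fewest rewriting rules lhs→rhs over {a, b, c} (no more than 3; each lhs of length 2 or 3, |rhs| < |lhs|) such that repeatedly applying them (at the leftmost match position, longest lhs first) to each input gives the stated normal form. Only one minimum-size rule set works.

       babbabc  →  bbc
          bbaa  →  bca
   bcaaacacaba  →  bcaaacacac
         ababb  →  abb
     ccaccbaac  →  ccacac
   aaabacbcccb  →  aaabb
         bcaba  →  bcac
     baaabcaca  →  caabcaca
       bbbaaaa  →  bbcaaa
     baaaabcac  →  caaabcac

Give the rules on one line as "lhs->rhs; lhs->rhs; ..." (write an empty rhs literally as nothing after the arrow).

ba->c; cb->b

  | babbabc => cbbabc => bbabc => bcbc => bbc
  | bbaa => bca
  | bcaaacacaba => bcaaacacac
  | ababb => acbb => abb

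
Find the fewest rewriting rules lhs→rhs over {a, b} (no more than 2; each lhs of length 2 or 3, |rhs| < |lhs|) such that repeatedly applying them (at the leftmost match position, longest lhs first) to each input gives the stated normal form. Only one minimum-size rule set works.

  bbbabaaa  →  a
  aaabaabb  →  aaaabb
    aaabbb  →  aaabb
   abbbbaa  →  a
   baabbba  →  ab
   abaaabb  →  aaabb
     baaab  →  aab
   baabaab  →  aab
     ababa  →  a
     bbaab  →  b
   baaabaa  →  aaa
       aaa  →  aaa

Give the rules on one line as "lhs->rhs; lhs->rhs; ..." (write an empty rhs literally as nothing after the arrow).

ba->; bbb->bb

  | bbbabaaa => bbabaaa => bbaaa => baa => a
  | aaabaabb => aaaabb
  | aaabbb => aaabb
  | abbbbaa => abbbaa => abbaa => aba => a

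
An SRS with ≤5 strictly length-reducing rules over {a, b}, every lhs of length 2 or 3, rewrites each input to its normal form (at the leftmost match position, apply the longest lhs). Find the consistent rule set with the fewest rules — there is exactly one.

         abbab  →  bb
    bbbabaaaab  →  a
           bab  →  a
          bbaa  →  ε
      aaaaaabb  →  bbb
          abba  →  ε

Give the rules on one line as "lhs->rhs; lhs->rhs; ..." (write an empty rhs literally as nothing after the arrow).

  | abbab => abab => aab => bb
  | bbbabaaaab => bbabaaaab => babaaaab => abaaaab => aaaaab => aaab => ab => a
  | bab => ab => a
  | bbaa => baa => aa => ε

aa->; aab->bb; ab->a; ba->a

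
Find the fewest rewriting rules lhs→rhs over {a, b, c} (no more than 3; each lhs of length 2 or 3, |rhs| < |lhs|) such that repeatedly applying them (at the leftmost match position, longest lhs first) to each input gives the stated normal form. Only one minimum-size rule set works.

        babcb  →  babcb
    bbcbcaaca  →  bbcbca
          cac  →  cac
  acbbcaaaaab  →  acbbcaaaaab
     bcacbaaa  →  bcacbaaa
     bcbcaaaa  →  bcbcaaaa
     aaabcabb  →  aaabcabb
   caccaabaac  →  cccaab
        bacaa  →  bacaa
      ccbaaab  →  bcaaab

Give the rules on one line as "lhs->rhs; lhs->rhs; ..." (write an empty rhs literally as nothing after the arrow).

  | babcb
  | bbcbcaaca => bbcbca
  | cac
  | acbbcaaaaab

aac->; acc->cc; ccb->bc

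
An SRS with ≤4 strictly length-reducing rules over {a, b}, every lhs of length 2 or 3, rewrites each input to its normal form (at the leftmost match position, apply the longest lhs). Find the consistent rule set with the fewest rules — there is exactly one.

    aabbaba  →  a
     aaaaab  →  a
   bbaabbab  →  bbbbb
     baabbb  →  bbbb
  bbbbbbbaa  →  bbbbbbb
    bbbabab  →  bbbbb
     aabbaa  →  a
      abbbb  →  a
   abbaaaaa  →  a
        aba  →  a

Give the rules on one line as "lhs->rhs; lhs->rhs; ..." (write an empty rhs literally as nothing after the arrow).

  | aabbaba => abbaba => ababa => aaba => aba => aa => a
  | aaaaab => aaaab => aaab => aab => ab => a
  | bbaabbab => bbabbab => bbbbab => bbbbb
  | baabbb => babbb => bbbb

aa->a; ab->a; ba->b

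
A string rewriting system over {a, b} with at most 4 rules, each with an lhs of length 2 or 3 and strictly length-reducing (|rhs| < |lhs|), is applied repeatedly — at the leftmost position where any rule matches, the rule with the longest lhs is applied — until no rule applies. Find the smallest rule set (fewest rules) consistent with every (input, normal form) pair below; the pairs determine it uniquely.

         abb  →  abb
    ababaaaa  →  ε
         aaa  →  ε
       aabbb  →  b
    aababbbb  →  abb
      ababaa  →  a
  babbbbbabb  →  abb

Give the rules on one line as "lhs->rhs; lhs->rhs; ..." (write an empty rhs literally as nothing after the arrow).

  | abb
  | ababaaaa => aabaaaa => aaaaaa => aaa => ε
  | aaa => ε
  | aabbb => aaab => b

aaa->; ba->a; bbb->ab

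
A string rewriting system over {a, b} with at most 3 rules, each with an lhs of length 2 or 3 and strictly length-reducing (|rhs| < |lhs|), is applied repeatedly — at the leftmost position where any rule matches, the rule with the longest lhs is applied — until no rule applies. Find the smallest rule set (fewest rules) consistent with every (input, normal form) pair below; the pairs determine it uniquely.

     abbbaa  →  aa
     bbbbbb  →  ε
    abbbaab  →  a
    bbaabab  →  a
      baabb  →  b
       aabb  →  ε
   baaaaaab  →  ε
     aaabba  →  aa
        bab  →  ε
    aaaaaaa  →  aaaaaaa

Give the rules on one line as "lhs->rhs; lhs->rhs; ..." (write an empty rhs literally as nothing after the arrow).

  | abbbaa => bbaa => aa
  | bbbbbb => bbbb => bb => ε
  | abbbaab => bbaab => aab => a
  | bbaabab => aabab => aab => a

ab->; ba->b; bb->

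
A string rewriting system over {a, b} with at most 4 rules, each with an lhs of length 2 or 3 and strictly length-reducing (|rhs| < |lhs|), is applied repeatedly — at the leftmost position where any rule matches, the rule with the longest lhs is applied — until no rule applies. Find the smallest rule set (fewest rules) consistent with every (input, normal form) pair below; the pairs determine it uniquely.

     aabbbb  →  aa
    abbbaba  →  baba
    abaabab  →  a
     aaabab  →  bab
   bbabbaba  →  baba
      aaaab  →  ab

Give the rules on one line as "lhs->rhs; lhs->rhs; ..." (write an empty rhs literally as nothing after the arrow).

  | aabbbb => bbbb => abb => aa
  | abbbaba => aababa => baba
  | abaabab => abbab => aabb => bb => a
  | aaabab => bab

aaa->; aab->b; bb->a; bba->ab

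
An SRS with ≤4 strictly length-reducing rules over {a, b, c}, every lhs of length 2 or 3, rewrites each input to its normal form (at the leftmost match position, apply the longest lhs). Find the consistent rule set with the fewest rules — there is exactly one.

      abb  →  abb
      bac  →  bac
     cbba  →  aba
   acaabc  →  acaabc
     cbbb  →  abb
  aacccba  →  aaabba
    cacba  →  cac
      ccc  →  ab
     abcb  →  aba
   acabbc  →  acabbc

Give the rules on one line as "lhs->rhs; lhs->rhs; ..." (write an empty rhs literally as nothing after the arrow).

  | abb
  | bac
  | cbba => aba
  | acaabc

cb->a; cba->c; ccc->ab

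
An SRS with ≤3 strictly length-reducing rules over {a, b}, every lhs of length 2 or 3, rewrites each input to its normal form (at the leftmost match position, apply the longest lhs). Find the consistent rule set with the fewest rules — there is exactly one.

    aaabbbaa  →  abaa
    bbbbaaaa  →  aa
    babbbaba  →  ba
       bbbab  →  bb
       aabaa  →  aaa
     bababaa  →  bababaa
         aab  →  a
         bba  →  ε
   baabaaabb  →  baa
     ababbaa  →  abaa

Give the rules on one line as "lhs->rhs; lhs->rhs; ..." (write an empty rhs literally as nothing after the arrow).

aab->a; bba->

  | aaabbbaa => aabbaa => abaa
  | bbbbaaaa => bbaaa => aa
  | babbbaba => babba => ba
  | bbbab => bb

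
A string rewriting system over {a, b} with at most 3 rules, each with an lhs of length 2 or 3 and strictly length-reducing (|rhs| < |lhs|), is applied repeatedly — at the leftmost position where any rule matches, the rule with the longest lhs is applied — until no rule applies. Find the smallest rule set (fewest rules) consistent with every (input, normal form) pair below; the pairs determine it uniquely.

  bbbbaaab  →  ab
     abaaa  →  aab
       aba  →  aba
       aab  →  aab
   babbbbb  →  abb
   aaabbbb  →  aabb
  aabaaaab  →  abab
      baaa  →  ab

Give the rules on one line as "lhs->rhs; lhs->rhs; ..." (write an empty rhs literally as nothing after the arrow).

aaa->bb; bbb->ab

  | bbbbaaab => abbaaab => abbbbb => aabbb => aaab => bbb => ab
  | abaaa => abbb => aab
  | aba
  | aab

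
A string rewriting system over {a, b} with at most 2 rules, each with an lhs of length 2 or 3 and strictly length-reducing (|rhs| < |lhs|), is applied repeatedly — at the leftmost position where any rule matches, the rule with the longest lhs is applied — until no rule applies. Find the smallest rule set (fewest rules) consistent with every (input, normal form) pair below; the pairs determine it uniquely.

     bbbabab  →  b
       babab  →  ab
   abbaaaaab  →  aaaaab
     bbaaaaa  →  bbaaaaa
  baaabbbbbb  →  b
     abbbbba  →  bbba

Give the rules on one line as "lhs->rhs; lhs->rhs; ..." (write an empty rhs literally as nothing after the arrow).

  | bbbabab => bbab => b
  | babab => ab
  | abbaaaaab => aaaaab
  | bbaaaaa

abb->; bab->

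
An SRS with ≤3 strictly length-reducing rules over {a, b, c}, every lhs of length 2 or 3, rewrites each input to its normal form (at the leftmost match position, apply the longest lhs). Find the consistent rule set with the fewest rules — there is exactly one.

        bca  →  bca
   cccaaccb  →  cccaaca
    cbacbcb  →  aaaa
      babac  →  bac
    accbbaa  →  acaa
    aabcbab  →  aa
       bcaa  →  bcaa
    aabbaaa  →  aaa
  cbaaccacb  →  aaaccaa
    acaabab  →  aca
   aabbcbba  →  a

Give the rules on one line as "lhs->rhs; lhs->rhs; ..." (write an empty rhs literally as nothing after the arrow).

  | bca
  | cccaaccb => cccaaca
  | cbacbcb => aacbcb => aaacb => aaaa
  | babac => bac

ab->; cb->a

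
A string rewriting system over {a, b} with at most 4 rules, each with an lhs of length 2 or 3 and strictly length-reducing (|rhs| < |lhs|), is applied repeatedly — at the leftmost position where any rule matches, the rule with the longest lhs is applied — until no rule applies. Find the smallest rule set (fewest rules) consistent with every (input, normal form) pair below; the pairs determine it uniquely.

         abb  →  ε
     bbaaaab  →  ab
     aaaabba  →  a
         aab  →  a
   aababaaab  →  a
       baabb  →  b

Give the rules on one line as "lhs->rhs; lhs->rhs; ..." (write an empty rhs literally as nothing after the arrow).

  | abb => aa => ε
  | bbaaaab => aaaaab => aaab => ab
  | aaaabba => aabba => bbba => a
  | aab => bb => a

aa->; aab->bb; bb->a; bbb->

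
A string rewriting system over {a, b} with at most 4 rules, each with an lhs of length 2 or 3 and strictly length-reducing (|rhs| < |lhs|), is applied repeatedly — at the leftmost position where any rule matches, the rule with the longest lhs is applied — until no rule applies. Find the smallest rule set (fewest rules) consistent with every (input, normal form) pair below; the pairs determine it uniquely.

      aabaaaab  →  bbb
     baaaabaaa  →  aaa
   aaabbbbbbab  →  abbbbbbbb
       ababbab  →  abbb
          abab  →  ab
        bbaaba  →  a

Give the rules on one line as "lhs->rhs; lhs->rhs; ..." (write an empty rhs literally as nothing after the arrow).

  | aabaaaab => bbaaaab => baaaab => aaaab => aabb => bbb
  | baaaabaaa => aaaabaaa => aabbaaa => bbbaaa => bbaaa => baaa => aaa
  | aaabbbbbbab => abbbbbbbab => abbbbbbbb
  | ababbab => abbab => abbb

aab->bb; aba->a; ba->a; bab->bb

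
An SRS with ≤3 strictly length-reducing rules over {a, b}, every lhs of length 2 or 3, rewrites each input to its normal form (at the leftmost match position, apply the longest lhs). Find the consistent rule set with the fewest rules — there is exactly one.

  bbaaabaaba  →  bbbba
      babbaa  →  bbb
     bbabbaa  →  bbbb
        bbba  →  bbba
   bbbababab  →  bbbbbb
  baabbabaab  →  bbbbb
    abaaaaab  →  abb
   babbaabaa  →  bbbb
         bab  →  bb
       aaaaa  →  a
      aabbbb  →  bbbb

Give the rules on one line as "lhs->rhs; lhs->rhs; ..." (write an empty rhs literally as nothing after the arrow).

  | bbaaabaaba => bbabaaba => bbbaaba => bbbba
  | babbaa => bbbaa => bbb
  | bbabbaa => bbbbaa => bbbb
  | bbba

aa->; bab->bb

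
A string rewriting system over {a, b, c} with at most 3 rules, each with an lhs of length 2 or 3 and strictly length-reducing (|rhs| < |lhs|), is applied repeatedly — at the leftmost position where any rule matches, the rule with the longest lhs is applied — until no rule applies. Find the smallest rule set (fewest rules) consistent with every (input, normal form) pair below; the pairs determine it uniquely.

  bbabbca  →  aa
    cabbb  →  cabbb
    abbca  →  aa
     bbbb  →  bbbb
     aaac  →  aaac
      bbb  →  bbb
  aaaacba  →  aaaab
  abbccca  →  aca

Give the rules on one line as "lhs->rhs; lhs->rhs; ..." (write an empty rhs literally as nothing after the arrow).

  | bbabbca => babbca => abbca => aba => aa
  | cabbb
  | abbca => aba => aa
  | bbbb

ba->a; bc->; cba->b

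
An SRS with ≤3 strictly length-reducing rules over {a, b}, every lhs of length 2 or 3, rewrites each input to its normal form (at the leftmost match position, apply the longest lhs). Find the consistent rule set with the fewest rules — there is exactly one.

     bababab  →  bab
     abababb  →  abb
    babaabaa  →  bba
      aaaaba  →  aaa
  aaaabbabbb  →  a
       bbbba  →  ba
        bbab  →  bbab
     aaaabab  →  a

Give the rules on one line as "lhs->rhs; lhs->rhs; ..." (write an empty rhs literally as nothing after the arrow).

  | bababab => bbbbab => bab
  | abababb => bbbabb => abb
  | babaabaa => bbbabaa => abaa => bba
  | aaaaba => aaa

aab->; aba->bb; bbb->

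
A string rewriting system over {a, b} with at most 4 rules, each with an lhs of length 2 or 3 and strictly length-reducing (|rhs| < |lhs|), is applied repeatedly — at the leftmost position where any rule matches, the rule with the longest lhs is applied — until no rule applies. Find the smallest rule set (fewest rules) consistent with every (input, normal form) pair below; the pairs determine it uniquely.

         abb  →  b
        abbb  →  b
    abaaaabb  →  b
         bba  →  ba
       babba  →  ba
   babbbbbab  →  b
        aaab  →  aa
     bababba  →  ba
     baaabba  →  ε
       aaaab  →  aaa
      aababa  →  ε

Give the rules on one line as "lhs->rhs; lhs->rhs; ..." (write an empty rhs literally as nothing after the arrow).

  | abb => b
  | abbb => bb => b
  | abaaaabb => abaaabb => abaabb => ababb => abbb => bb => b
  | bba => ba

ab->; aba->ab; baa->a; bb->b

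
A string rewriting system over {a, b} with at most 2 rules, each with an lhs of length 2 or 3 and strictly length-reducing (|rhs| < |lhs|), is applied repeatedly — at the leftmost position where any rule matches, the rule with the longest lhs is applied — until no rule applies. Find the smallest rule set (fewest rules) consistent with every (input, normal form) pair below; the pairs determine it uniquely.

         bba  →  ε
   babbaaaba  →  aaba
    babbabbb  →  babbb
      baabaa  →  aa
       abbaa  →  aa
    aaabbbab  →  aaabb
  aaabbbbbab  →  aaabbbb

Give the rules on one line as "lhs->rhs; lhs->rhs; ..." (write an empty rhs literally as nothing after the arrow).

baa->a; bba->

  | bba => ε
  | babbaaaba => baaaba => aaba
  | babbabbb => babbb
  | baabaa => abaa => aa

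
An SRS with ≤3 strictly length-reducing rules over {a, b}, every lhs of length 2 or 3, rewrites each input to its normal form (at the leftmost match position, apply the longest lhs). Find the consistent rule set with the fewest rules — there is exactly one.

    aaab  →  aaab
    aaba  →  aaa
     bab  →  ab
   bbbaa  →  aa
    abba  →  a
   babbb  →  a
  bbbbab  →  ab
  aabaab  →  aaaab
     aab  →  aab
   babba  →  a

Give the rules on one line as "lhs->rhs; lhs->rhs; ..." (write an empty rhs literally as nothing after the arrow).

ba->a; bba->; bbb->

  | aaab
  | aaba => aaa
  | bab => ab
  | bbbaa => aa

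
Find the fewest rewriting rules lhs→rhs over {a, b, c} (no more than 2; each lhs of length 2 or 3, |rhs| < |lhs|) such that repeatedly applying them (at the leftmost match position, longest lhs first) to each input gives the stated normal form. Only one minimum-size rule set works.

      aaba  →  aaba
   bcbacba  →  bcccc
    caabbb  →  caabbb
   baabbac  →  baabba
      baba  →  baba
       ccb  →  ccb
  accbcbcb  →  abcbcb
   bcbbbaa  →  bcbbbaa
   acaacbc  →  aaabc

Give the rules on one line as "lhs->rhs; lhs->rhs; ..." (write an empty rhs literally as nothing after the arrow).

ac->a; cba->cc

  | aaba
  | bcbacba => bcccba => bcccc
  | caabbb
  | baabbac => baabba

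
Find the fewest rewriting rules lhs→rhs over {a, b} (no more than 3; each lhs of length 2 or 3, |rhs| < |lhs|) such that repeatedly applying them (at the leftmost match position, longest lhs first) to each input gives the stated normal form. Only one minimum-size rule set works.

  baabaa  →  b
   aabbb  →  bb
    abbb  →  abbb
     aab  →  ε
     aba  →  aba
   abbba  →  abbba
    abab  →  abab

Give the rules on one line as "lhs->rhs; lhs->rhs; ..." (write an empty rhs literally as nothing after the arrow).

  | baabaa => baa => b
  | aabbb => bb
  | abbb
  | aab => ε

aa->; aab->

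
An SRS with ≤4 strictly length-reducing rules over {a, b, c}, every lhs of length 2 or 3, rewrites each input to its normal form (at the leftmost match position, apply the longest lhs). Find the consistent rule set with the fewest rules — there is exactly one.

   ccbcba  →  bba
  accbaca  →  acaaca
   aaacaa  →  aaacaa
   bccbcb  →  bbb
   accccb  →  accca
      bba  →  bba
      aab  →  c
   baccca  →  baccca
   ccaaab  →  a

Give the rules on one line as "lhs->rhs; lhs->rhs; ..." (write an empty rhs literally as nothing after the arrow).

  | ccbcba => cacba => bba
  | accbaca => acaaca
  | aaacaa
  | bccbcb => bcacb => bbb

aab->c; cac->b; cb->a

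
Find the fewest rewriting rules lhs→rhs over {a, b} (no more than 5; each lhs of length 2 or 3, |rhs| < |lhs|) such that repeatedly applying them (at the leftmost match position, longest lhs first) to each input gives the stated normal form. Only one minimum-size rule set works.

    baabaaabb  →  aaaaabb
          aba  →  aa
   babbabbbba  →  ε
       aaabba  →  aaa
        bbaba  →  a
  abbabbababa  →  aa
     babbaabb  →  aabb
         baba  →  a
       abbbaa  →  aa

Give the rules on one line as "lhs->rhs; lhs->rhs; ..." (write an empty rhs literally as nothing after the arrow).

ba->a; bab->; bba->; bbb->bb

  | baabaaabb => aabaaabb => aaaaabb
  | aba => aa
  | babbabbbba => babbbba => bbba => bba => ε
  | aaabba => aaa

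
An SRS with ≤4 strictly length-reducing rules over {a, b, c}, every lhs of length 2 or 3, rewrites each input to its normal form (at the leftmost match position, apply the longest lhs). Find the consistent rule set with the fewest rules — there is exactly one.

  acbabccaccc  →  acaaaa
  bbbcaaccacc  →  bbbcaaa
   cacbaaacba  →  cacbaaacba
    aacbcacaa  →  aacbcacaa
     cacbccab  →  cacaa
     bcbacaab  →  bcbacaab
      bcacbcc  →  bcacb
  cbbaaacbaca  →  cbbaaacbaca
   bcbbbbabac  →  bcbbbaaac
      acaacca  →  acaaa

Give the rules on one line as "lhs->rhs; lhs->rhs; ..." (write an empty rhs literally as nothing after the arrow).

  | acbabccaccc => acaaccaccc => acaaaccc => acaaaa
  | bbbcaaccacc => bbbcaaacc => bbbcaaa
  | cacbaaacba
  | aacbcacaa

bab->aa; cc->; ccc->a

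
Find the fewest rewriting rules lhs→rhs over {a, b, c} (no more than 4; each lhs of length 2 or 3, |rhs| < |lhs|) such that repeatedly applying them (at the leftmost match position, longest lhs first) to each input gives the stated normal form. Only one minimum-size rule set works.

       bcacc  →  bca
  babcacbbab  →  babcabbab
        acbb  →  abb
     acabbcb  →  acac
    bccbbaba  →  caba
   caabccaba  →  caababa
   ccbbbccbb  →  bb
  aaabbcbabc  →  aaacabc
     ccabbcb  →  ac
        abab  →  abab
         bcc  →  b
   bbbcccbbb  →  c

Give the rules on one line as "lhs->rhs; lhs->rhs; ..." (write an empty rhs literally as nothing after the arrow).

bbb->c; cb->b; cc->

  | bcacc => bca
  | babcacbbab => babcabbab
  | acbb => abb
  | acabbcb => acabbb => acac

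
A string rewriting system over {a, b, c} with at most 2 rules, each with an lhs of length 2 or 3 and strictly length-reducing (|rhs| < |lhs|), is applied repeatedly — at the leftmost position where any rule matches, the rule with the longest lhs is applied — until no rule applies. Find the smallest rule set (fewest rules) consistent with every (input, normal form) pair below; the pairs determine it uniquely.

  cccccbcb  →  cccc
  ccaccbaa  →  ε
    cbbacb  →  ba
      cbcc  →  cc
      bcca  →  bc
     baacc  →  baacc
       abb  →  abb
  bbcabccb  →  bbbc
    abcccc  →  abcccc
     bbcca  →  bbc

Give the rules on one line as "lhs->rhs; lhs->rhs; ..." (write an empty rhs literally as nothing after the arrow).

ca->; cb->

  | cccccbcb => cccccb => cccc
  | ccaccbaa => cccbaa => ccaa => ca => ε
  | cbbacb => bacb => ba
  | cbcc => cc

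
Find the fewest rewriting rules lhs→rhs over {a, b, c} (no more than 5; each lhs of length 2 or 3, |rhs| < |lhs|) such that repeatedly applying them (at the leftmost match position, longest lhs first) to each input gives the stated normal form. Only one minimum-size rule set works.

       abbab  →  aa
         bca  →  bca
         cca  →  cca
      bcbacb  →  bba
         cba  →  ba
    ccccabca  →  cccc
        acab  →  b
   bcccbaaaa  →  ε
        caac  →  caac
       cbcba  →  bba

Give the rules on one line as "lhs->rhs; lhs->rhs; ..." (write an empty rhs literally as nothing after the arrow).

ab->a; aca->; baa->; cb->b

  | abbab => abab => aab => aa
  | bca
  | cca
  | bcbacb => bbacb => bbab => bba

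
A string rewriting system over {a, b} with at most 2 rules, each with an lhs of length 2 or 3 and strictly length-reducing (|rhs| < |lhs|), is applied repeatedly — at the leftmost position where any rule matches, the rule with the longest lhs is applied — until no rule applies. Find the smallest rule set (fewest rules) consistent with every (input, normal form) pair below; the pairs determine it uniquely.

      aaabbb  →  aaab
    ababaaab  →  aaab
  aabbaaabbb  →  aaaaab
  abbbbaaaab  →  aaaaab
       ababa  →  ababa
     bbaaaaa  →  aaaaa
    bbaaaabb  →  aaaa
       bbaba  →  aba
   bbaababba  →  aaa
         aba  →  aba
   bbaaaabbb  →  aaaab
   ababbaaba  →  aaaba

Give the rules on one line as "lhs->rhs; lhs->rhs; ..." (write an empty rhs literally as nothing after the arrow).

baa->a; bb->

  | aaabbb => aaab
  | ababaaab => abaaab => aaab
  | aabbaaabbb => aaaaabbb => aaaaab
  | abbbbaaaab => abbaaaab => aaaaab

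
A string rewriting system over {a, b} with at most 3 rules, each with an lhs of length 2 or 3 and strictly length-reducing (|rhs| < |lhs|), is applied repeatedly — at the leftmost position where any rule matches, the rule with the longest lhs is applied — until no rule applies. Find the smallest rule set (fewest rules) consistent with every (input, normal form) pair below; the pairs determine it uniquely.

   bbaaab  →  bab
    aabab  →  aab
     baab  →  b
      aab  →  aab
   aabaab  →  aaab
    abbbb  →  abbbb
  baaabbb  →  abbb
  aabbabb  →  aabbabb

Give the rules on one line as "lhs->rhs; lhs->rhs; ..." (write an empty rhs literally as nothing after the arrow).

aba->a; baa->

  | bbaaab => bab
  | aabab => aab
  | baab => b
  | aab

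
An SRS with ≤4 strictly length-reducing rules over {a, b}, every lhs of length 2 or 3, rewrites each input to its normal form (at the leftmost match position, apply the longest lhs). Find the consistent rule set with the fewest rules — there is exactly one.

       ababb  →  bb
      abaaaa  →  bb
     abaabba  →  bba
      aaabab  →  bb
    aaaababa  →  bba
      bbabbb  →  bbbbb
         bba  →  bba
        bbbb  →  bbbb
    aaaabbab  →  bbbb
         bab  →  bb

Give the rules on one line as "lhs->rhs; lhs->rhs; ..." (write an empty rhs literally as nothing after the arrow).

  | ababb => abb => bb
  | abaaaa => aaaa => baa => bb
  | abaabba => aabba => bba
  | aaabab => babab => bab => bb

aa->b; aab->b; ab->b; aba->a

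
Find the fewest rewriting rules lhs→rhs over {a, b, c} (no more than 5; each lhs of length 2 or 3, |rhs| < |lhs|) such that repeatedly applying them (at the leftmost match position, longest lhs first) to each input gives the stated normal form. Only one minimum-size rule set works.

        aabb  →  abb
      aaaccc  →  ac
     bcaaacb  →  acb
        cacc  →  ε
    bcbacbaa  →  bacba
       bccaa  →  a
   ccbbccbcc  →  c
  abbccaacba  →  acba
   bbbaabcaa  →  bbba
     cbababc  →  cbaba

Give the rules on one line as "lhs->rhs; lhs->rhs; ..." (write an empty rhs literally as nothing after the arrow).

  | aabb => abb
  | aaaccc => aaccc => accc => ac
  | bcaaacb => aaacb => aacb => acb
  | cacc => cc => ε

aa->a; bc->; ca->; cc->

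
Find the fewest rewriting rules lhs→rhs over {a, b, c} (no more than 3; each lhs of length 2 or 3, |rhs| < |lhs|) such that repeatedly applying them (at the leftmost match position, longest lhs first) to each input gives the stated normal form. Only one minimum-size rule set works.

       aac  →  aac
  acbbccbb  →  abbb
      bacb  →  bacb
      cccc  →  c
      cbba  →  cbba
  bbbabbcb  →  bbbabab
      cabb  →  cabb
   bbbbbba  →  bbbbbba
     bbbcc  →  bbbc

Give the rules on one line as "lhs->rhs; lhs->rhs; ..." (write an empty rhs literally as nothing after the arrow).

  | aac
  | acbbccbb => acbbcbb => acbabb => abbb
  | bacb
  | cccc => ccc => cc => c

bcb->ab; cba->b; cc->c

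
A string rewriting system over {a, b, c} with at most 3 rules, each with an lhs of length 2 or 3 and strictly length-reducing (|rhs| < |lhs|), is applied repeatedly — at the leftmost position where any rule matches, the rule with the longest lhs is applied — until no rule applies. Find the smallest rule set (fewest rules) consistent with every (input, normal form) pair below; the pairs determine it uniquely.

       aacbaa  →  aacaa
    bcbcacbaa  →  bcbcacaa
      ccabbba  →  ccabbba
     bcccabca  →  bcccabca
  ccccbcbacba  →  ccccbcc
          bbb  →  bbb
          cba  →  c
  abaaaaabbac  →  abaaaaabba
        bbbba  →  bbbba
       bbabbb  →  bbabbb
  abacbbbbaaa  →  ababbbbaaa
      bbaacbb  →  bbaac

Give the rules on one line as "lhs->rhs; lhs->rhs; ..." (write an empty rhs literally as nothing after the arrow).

  | aacbaa => aacaa
  | bcbcacbaa => bcbcacaa
  | ccabbba
  | bcccabca

acb->ac; bac->ba; cba->c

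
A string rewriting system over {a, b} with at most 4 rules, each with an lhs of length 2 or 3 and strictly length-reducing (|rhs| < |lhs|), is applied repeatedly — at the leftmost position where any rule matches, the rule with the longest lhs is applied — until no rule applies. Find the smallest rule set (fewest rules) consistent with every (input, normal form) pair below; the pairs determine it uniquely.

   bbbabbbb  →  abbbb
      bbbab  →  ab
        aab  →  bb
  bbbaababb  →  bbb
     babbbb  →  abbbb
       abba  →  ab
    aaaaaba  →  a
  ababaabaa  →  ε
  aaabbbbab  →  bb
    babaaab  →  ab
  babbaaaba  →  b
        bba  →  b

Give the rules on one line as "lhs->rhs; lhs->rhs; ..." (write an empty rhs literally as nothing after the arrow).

aa->; aab->bb; ba->; bab->ab

  | bbbabbbb => bbabbbb => babbbb => abbbb
  | bbbab => bbab => bab => ab
  | aab => bb
  | bbbaababb => bbababb => bababb => ababb => aabb => bbb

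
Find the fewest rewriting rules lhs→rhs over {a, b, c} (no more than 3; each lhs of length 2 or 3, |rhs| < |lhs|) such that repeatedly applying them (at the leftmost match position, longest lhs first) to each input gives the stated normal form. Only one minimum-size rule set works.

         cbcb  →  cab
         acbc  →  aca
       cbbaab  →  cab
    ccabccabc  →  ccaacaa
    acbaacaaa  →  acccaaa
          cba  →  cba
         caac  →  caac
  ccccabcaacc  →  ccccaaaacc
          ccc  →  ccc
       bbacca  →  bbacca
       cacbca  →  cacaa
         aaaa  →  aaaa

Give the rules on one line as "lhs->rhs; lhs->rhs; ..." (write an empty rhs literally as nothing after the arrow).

  | cbcb => cab
  | acbc => aca
  | cbbaab => cbcb => cab
  | ccabccabc => ccaacabc => ccaacaa

baa->c; bc->a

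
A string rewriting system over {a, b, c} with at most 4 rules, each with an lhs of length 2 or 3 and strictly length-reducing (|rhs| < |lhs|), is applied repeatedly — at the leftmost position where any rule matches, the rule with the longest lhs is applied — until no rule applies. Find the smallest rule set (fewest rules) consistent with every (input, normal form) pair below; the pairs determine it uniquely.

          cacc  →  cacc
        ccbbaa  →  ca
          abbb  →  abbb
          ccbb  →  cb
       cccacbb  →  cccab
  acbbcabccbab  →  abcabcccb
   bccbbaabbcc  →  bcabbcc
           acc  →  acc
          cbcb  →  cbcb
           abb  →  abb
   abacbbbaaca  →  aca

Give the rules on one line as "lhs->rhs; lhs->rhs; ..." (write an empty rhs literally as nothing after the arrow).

  | cacc
  | ccbbaa => cbaa => ca
  | abbb
  | ccbb => cb

ba->; bab->cb; cbb->b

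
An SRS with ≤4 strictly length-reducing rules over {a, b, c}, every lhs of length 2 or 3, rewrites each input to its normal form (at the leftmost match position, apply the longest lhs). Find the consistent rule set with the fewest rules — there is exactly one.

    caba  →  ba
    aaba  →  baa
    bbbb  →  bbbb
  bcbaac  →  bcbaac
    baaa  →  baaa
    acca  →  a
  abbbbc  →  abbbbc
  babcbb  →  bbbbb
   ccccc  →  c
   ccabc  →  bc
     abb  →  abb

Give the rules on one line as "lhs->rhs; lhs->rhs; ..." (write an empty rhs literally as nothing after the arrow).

aab->ba; abc->bb; ca->; cc->c

  | caba => ba
  | aaba => baa
  | bbbb
  | bcbaac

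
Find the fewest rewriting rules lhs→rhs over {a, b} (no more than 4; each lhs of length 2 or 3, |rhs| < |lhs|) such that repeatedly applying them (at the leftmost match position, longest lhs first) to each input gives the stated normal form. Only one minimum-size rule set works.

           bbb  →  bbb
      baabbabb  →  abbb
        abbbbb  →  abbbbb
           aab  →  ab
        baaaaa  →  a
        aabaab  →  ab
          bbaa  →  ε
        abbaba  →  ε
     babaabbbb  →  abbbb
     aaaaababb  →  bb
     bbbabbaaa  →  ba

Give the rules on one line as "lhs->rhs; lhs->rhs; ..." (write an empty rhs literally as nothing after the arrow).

aa->a; aba->; baa->ab; bab->

  | bbb
  | baabbabb => abbbabb => abbb
  | abbbbb
  | aab => ab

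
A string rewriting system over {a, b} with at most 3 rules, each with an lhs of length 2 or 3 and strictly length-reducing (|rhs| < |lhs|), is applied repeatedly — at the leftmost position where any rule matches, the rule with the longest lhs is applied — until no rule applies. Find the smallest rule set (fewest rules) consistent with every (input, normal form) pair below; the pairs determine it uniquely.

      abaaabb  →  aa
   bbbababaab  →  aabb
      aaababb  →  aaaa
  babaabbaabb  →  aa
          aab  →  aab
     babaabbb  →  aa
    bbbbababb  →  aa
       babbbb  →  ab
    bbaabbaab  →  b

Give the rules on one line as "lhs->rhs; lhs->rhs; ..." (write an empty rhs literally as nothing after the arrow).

  | abaaabb => abaabb => ababb => abbb => aa
  | bbbababaab => aababaab => aabbaab => aabab => aabb
  | aaababb => aaabbb => aaaa
  | babaabbaabb => baabbaabb => abbaabb => ababb => abbb => aa

aba->ab; ba->; bbb->a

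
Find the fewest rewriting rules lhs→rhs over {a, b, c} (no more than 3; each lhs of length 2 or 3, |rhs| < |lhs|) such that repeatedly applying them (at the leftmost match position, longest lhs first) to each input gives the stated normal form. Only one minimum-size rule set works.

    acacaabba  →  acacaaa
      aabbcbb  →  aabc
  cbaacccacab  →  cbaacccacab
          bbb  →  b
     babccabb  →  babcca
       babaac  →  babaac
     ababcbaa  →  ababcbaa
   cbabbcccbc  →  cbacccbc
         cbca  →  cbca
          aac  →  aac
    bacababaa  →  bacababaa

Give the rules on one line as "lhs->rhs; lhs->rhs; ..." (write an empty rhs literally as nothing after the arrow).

  | acacaabba => acacaaa
  | aabbcbb => aacbb => aabc
  | cbaacccacab
  | bbb => b

bb->; cbb->bc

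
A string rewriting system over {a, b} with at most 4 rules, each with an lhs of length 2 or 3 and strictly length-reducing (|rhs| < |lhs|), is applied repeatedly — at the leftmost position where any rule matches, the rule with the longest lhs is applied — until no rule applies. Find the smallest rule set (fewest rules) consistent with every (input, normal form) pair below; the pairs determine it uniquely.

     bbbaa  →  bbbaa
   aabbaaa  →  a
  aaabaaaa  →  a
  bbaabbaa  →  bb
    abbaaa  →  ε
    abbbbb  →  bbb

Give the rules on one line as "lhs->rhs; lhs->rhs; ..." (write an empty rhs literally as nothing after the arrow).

  | bbbaa
  | aabbaaa => aaaa => aba => a
  | aaabaaaa => abbaaaa => aaaa => aba => a
  | bbaabbaa => bbaaa => bbab => bb

aaa->ab; ab->; abb->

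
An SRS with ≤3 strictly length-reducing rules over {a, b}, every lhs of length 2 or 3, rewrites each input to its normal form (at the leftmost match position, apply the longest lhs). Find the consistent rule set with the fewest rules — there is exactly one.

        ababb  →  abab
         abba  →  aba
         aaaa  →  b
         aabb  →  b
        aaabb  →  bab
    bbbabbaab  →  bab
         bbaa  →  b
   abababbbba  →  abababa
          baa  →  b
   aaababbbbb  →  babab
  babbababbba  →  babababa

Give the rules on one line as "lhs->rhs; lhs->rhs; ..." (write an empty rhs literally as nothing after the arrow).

  | ababb => abab
  | abba => aba
  | aaaa => baa => bb => b
  | aabb => bbb => bb => b

aa->b; bb->b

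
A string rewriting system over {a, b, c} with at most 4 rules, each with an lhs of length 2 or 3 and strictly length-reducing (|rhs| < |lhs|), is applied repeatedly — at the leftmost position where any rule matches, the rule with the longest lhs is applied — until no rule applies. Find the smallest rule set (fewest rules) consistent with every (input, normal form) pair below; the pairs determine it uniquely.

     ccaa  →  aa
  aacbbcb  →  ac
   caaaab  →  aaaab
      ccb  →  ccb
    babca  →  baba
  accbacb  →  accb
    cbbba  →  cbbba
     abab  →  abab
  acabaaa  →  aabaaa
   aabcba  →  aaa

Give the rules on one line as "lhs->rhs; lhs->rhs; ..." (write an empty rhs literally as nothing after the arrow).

  | ccaa => caa => aa
  | aacbbcb => abcb => ac
  | caaaab => aaaab
  | ccb

acb->; bcb->c; ca->a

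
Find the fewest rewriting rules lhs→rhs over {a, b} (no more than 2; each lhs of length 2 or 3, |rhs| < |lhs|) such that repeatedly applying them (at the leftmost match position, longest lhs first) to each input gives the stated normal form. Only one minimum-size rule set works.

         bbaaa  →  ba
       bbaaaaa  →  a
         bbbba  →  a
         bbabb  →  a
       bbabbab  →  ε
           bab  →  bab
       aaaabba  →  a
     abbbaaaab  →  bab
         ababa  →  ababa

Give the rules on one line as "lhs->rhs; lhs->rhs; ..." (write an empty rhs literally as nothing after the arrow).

  | bbaaa => aaa => ba
  | bbaaaaa => aaaaa => baaa => bba => a
  | bbbba => bba => a
  | bbabb => abb => a

aa->b; bb->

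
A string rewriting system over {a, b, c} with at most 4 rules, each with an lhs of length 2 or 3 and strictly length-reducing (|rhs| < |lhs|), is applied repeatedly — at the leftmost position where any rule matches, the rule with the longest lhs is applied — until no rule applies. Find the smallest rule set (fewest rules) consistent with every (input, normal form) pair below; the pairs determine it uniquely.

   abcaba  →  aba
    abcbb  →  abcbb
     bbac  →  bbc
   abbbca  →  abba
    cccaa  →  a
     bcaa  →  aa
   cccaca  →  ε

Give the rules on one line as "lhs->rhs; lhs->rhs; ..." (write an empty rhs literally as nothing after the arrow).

ac->c; bca->cc; ca->; cc->a

  | abcaba => accba => ccba => aba
  | abcbb
  | bbac => bbc
  | abbbca => abbcc => abba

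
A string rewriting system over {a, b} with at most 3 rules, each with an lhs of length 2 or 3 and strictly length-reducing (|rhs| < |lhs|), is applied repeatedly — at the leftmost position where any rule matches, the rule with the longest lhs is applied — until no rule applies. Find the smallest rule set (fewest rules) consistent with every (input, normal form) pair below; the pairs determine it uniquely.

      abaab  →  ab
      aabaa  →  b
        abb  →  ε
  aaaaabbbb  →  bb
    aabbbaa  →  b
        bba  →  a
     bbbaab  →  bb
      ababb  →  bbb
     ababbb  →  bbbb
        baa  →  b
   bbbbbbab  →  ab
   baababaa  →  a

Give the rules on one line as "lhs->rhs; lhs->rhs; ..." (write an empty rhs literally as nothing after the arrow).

  | abaab => aaab => bab => ab
  | aabaa => bbaa => baa => aa => b
  | abb => ε
  | aaaaabbbb => baaabbbb => aaabbbb => babbbb => abbbb => bb

aa->b; abb->; ba->a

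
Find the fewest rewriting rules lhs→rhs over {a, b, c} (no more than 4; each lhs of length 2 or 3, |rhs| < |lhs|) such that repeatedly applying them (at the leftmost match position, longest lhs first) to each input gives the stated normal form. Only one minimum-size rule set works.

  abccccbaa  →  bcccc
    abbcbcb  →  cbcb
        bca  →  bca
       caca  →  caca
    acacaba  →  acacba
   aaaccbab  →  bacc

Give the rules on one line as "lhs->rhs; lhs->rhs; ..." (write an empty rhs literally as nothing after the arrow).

aa->b; ab->b; bb->

  | abccccbaa => bccccbaa => bccccbb => bcccc
  | abbcbcb => bbcbcb => cbcb
  | bca
  | caca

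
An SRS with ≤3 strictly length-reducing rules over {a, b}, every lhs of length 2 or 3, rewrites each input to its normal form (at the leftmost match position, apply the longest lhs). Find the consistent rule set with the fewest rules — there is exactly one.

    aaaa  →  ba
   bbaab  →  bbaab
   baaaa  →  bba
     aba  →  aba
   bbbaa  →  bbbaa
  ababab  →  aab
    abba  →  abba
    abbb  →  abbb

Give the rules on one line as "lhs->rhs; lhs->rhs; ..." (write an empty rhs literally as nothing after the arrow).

aaa->b; bab->

  | aaaa => ba
  | bbaab
  | baaaa => bba
  | aba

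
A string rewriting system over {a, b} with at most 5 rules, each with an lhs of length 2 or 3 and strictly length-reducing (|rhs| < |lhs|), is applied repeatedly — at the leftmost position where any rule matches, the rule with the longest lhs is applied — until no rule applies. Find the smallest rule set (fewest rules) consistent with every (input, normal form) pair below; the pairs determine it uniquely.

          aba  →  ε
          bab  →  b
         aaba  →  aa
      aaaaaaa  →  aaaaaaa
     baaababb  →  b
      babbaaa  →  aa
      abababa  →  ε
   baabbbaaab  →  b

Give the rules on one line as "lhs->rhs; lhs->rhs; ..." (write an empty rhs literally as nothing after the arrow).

  | aba => ba => ε
  | bab => b
  | aaba => aa
  | aaaaaaa

aab->a; ab->b; ba->; bba->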